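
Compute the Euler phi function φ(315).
144

315 = 3^2 × 5 × 7
φ(n) = n × ∏(1 - 1/p) for each prime p dividing n
φ(315) = 315 × (1 - 1/3) × (1 - 1/5) × (1 - 1/7) = 144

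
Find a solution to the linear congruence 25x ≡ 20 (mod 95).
x ≡ 16 (mod 19)

gcd(25, 95) = 5, which divides 20, so solutions exist.
Divide through by 5: 5x ≡ 4 (mod 19).
Find 5^(-1) mod 19 by the extended Euclidean algorithm:
19 = 3 × 5 + 4  ⟹  4 = (1)·19 + (-3)·5
5 = 1 × 4 + 1  ⟹  1 = (-1)·19 + (4)·5
So (4)·5 ≡ 1 (mod 19), i.e. 5^(-1) ≡ 4 (mod 19).
x ≡ 4 × 4 = 16 ≡ 16 (mod 19).
Check: 25 × 16 = 400 ≡ 20 (mod 95).
x ≡ 16 (mod 19), giving 5 solutions mod 95.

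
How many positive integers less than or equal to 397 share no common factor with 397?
396

397 = 397
φ(n) = n × ∏(1 - 1/p) for each prime p dividing n
φ(397) = 397 × (1 - 1/397) = 396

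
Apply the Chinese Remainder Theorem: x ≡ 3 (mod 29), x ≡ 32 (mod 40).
32

Using Chinese Remainder Theorem:
M = 29 × 40 = 1160
M1 = 40, M2 = 29
y1 = 40^(-1) mod 29 = 8
y2 = 29^(-1) mod 40 = 29
x = (3×40×8 + 32×29×29) mod 1160 = 32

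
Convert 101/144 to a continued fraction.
[0; 1, 2, 2, 1, 6, 2]

Euclidean algorithm steps:
101 = 0 × 144 + 101
144 = 1 × 101 + 43
101 = 2 × 43 + 15
43 = 2 × 15 + 13
15 = 1 × 13 + 2
13 = 6 × 2 + 1
2 = 2 × 1 + 0
Continued fraction: [0; 1, 2, 2, 1, 6, 2]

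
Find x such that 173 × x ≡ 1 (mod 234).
23

gcd(173, 234) = 1, so the inverse exists.
Extended Euclidean algorithm on (234, 173):
234 = 1 × 173 + 61  ⟹  61 = (1)·234 + (-1)·173
173 = 2 × 61 + 51  ⟹  51 = (-2)·234 + (3)·173
61 = 1 × 51 + 10  ⟹  10 = (3)·234 + (-4)·173
51 = 5 × 10 + 1  ⟹  1 = (-17)·234 + (23)·173
So (23)·173 ≡ 1 (mod 234), i.e. 173^(-1) ≡ 23 (mod 234).
Check: 173 × 23 = 3979 ≡ 1 (mod 234)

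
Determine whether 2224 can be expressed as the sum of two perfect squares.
Not possible

Factorization: 2224 = 2^4 × 139
By Fermat: n is sum of two squares iff every prime p ≡ 3 (mod 4) appears to even power.
Prime(s) ≡ 3 (mod 4) with odd exponent: [(139, 1)]
Therefore 2224 cannot be expressed as a² + b².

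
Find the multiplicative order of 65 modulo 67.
33

67 is prime, so ord(65) divides φ(67) = 66.
Divisors of 66: 1, 2, 3, 6, 11, 22, 33, 66.
Repeated squaring: 65^1 ≡ 65, 65^2 ≡ 4, 65^4 ≡ 16, 65^8 ≡ 55, 65^16 ≡ 10, 65^32 ≡ 33, 65^64 ≡ 17 (mod 67).
Test 65^d mod 67 for each divisor d in increasing order:
65^1 ≡ 65
65^2 ≡ 4
65^3 = 65^2·65^1 ≡ 59
65^6 = 65^4·65^2 ≡ 64
65^11 = 65^8·65^2·65^1 ≡ 29
65^22 = 65^16·65^4·65^2 ≡ 37
65^33 = 65^32·65^1 ≡ 1  ← first divisor giving 1
The order is 33.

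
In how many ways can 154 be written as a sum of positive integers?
60356673280

p(n) counts ways to write n as a sum of positive integers (order ignored).
Euler's pentagonal recurrence: p(k) = p(k-1) + p(k-2) - p(k-5) - p(k-7) + p(k-12) + p(k-15) - ... (offsets j(3j∓1)/2, signs ++--, p(0)=1, p(<0)=0).
DP table for k = 0..153: p(0)=1, p(1)=1, p(2)=2, p(3)=3, p(4)=5, p(5)=7, p(6)=11, p(7)=15, p(8)=22, p(9)=30, p(10)=42, p(11)=56, p(12)=77, p(13)=101, p(14)=135, p(15)=176, p(16)=231, p(17)=297, p(18)=385, p(19)=490, p(20)=627, p(21)=792, p(22)=1002, p(23)=1255, p(24)=1575, p(25)=1958, p(26)=2436, p(27)=3010, p(28)=3718, p(29)=4565, p(30)=5604, p(31)=6842, p(32)=8349, p(33)=10143, p(34)=12310, p(35)=14883, p(36)=17977, p(37)=21637, p(38)=26015, p(39)=31185, p(40)=37338, p(41)=44583, p(42)=53174, p(43)=63261, p(44)=75175, p(45)=89134, p(46)=105558, p(47)=124754, p(48)=147273, p(49)=173525, p(50)=204226, p(51)=239943, p(52)=281589, p(53)=329931, p(54)=386155, p(55)=451276, p(56)=526823, p(57)=614154, p(58)=715220, p(59)=831820, p(60)=966467, p(61)=1121505, p(62)=1300156, p(63)=1505499, p(64)=1741630, p(65)=2012558, p(66)=2323520, p(67)=2679689, p(68)=3087735, p(69)=3554345, p(70)=4087968, p(71)=4697205, p(72)=5392783, p(73)=6185689, p(74)=7089500, p(75)=8118264, p(76)=9289091, p(77)=10619863, p(78)=12132164, p(79)=13848650, p(80)=15796476, p(81)=18004327, p(82)=20506255, p(83)=23338469, p(84)=26543660, p(85)=30167357, p(86)=34262962, p(87)=38887673, p(88)=44108109, p(89)=49995925, p(90)=56634173, p(91)=64112359, p(92)=72533807, p(93)=82010177, p(94)=92669720, p(95)=104651419, p(96)=118114304, p(97)=133230930, p(98)=150198136, p(99)=169229875, p(100)=190569292, p(101)=214481126, p(102)=241265379, p(103)=271248950, p(104)=304801365, p(105)=342325709, p(106)=384276336, p(107)=431149389, p(108)=483502844, p(109)=541946240, p(110)=607163746, p(111)=679903203, p(112)=761002156, p(113)=851376628, p(114)=952050665, p(115)=1064144451, p(116)=1188908248, p(117)=1327710076, p(118)=1482074143, p(119)=1653668665, p(120)=1844349560, p(121)=2056148051, p(122)=2291320912, p(123)=2552338241, p(124)=2841940500, p(125)=3163127352, p(126)=3519222692, p(127)=3913864295, p(128)=4351078600, p(129)=4835271870, p(130)=5371315400, p(131)=5964539504, p(132)=6620830889, p(133)=7346629512, p(134)=8149040695, p(135)=9035836076, p(136)=10015581680, p(137)=11097645016, p(138)=12292341831, p(139)=13610949895, p(140)=15065878135, p(141)=16670689208, p(142)=18440293320, p(143)=20390982757, p(144)=22540654445, p(145)=24908858009, p(146)=27517052599, p(147)=30388671978, p(148)=33549419497, p(149)=37027355200, p(150)=40853235313, p(151)=45060624582, p(152)=49686288421, p(153)=54770336324.
Final step: p(154) = p(153) + p(152) - p(149) - p(147) + p(142) + p(139) - p(132) - p(128) + p(119) + p(114) - p(103) - p(97) + p(84) + p(77) - p(62) - p(54) + p(37) + p(28) - p(9)
= 54770336324 + 49686288421 - 37027355200 - 30388671978 + 18440293320 + 13610949895 - 6620830889 - 4351078600 + 1653668665 + 952050665 - 271248950 - 133230930 + 26543660 + 10619863 - 1300156 - 386155 + 21637 + 3718 - 30
= 60356673280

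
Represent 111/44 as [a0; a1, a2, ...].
[2; 1, 1, 10, 2]

Euclidean algorithm steps:
111 = 2 × 44 + 23
44 = 1 × 23 + 21
23 = 1 × 21 + 2
21 = 10 × 2 + 1
2 = 2 × 1 + 0
Continued fraction: [2; 1, 1, 10, 2]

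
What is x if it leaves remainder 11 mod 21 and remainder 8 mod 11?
74

Using Chinese Remainder Theorem:
M = 21 × 11 = 231
M1 = 11, M2 = 21
y1 = 11^(-1) mod 21 = 2
y2 = 21^(-1) mod 11 = 10
x = (11×11×2 + 8×21×10) mod 231 = 74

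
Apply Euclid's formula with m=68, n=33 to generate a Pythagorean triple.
(3535, 4488, 5713)

Euclid's formula: a = m² - n², b = 2mn, c = m² + n²
m = 68, n = 33
a = 68² - 33² = 4624 - 1089 = 3535
b = 2 × 68 × 33 = 4488
c = 68² + 33² = 4624 + 1089 = 5713
Verification: 3535² + 4488² = 12496225 + 20142144 = 32638369 = 5713² ✓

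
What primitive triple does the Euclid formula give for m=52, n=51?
(103, 5304, 5305)

Euclid's formula: a = m² - n², b = 2mn, c = m² + n²
m = 52, n = 51
a = 52² - 51² = 2704 - 2601 = 103
b = 2 × 52 × 51 = 5304
c = 52² + 51² = 2704 + 2601 = 5305
Verification: 103² + 5304² = 10609 + 28132416 = 28143025 = 5305² ✓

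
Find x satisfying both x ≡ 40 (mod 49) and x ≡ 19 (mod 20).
579

Using Chinese Remainder Theorem:
M = 49 × 20 = 980
M1 = 20, M2 = 49
y1 = 20^(-1) mod 49 = 27
y2 = 49^(-1) mod 20 = 9
x = (40×20×27 + 19×49×9) mod 980 = 579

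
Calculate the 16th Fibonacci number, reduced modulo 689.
298

Matrix identity: Q^n = [[F_(n+1), F_n], [F_n, F_(n-1)]] with Q = [[1,1],[1,0]].
n = 16 = 10000₂. Square-and-multiply, entries mod 689:
Q^1 = [[1,1],[1,0]]
Q^2 = (Q^1)² = [[2,1],[1,1]]
Q^4 = (Q^2)² = [[5,3],[3,2]]
Q^8 = (Q^4)² = [[34,21],[21,13]]
Q^16 = (Q^8)² = [[219,298],[298,610]]
F_16 mod 689 = Q^16[0][1] = 298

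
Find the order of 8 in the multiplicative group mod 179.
178

179 is prime, so ord(8) divides φ(179) = 178.
Divisors of 178: 1, 2, 89, 178.
Repeated squaring: 8^1 ≡ 8, 8^2 ≡ 64, 8^4 ≡ 158, 8^8 ≡ 83, 8^16 ≡ 87, 8^32 ≡ 51, 8^64 ≡ 95, 8^128 ≡ 75 (mod 179).
Test 8^d mod 179 for each divisor d in increasing order:
8^1 ≡ 8
8^2 ≡ 64
8^89 = 8^64·8^16·8^8·8^1 ≡ 178
8^178 = 8^128·8^32·8^16·8^2 ≡ 1  ← first divisor giving 1
The order is 178.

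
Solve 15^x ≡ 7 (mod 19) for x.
12

Baby-step giant-step with step n = ⌈√19⌉ = 5.
Baby steps 15^j mod 19 (j:value) for j=0..4: 0:1, 1:15, 2:16, 3:12, 4:9.
Giant-step multiplier: 15^(-5) ≡ 15^(18-5) = 15^13 ≡ 10 (mod 19).
Giant steps γ_i = 7·10^i mod 19: γ_0=7, γ_1=13, γ_2=16 (in table at j=2).
x = i·n + j = 2·5 + 2 = 12.
Check: 15^12 ≡ 7 (mod 19).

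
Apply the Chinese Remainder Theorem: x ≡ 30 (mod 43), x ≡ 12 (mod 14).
460

Using Chinese Remainder Theorem:
M = 43 × 14 = 602
M1 = 14, M2 = 43
y1 = 14^(-1) mod 43 = 40
y2 = 43^(-1) mod 14 = 1
x = (30×14×40 + 12×43×1) mod 602 = 460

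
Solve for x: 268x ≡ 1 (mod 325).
57

gcd(268, 325) = 1, so the inverse exists.
Extended Euclidean algorithm on (325, 268):
325 = 1 × 268 + 57  ⟹  57 = (1)·325 + (-1)·268
268 = 4 × 57 + 40  ⟹  40 = (-4)·325 + (5)·268
57 = 1 × 40 + 17  ⟹  17 = (5)·325 + (-6)·268
40 = 2 × 17 + 6  ⟹  6 = (-14)·325 + (17)·268
17 = 2 × 6 + 5  ⟹  5 = (33)·325 + (-40)·268
6 = 1 × 5 + 1  ⟹  1 = (-47)·325 + (57)·268
So (57)·268 ≡ 1 (mod 325), i.e. 268^(-1) ≡ 57 (mod 325).
Check: 268 × 57 = 15276 ≡ 1 (mod 325)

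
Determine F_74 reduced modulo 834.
613

Matrix identity: Q^n = [[F_(n+1), F_n], [F_n, F_(n-1)]] with Q = [[1,1],[1,0]].
n = 74 = 1001010₂. Square-and-multiply, entries mod 834:
Q^1 = [[1,1],[1,0]]
Q^2 = (Q^1)² = [[2,1],[1,1]]
Q^4 = (Q^2)² = [[5,3],[3,2]]
Q^9 = (Q^4)²·Q = [[55,34],[34,21]]
Q^18 = (Q^9)² = [[11,82],[82,763]]
Q^37 = (Q^18)²·Q = [[257,173],[173,84]]
Q^74 = (Q^37)² = [[68,613],[613,289]]
F_74 mod 834 = Q^74[0][1] = 613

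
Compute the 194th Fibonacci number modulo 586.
113

Matrix identity: Q^n = [[F_(n+1), F_n], [F_n, F_(n-1)]] with Q = [[1,1],[1,0]].
n = 194 = 11000010₂. Square-and-multiply, entries mod 586:
Q^1 = [[1,1],[1,0]]
Q^3 = (Q^1)²·Q = [[3,2],[2,1]]
Q^6 = (Q^3)² = [[13,8],[8,5]]
Q^12 = (Q^6)² = [[233,144],[144,89]]
Q^24 = (Q^12)² = [[17,74],[74,529]]
Q^48 = (Q^24)² = [[491,556],[556,521]]
Q^97 = (Q^48)²·Q = [[75,549],[549,112]]
Q^194 = (Q^97)² = [[548,113],[113,435]]
F_194 mod 586 = Q^194[0][1] = 113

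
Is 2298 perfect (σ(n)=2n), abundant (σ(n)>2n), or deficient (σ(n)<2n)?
abundant

Proper divisors of 2298: sum = 1 + 2 + 3 + 6 + 383 + 766 + 1149 = 2310
Since 2310 > 2298, 2298 is abundant.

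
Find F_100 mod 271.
128

Matrix identity: Q^n = [[F_(n+1), F_n], [F_n, F_(n-1)]] with Q = [[1,1],[1,0]].
n = 100 = 1100100₂. Square-and-multiply, entries mod 271:
Q^1 = [[1,1],[1,0]]
Q^3 = (Q^1)²·Q = [[3,2],[2,1]]
Q^6 = (Q^3)² = [[13,8],[8,5]]
Q^12 = (Q^6)² = [[233,144],[144,89]]
Q^25 = (Q^12)²·Q = [[256,229],[229,27]]
Q^50 = (Q^25)² = [[92,38],[38,54]]
Q^100 = (Q^50)² = [[152,128],[128,24]]
F_100 mod 271 = Q^100[0][1] = 128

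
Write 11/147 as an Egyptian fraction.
1/14 + 1/294

Greedy algorithm:
11/147: ceiling(147/11) = 14, use 1/14
1/294: ceiling(294/1) = 294, use 1/294
Result: 11/147 = 1/14 + 1/294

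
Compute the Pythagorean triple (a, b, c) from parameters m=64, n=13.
(3927, 1664, 4265)

Euclid's formula: a = m² - n², b = 2mn, c = m² + n²
m = 64, n = 13
a = 64² - 13² = 4096 - 169 = 3927
b = 2 × 64 × 13 = 1664
c = 64² + 13² = 4096 + 169 = 4265
Verification: 3927² + 1664² = 15421329 + 2768896 = 18190225 = 4265² ✓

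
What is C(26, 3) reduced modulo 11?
4

Using Lucas' theorem:
Write n=26 and k=3 in base 11:
n in base 11: [2, 4]
k in base 11: [0, 3]
C(26,3) mod 11 = ∏ C(n_i, k_i) mod 11
Digit binomials (mod 11): C(2,0) = 1; C(4,3) = 4
Product: 1 × 4 = 4 ≡ 4 (mod 11)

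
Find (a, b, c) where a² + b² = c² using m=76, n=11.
(5655, 1672, 5897)

Euclid's formula: a = m² - n², b = 2mn, c = m² + n²
m = 76, n = 11
a = 76² - 11² = 5776 - 121 = 5655
b = 2 × 76 × 11 = 1672
c = 76² + 11² = 5776 + 121 = 5897
Verification: 5655² + 1672² = 31979025 + 2795584 = 34774609 = 5897² ✓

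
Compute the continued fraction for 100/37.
[2; 1, 2, 2, 1, 3]

Euclidean algorithm steps:
100 = 2 × 37 + 26
37 = 1 × 26 + 11
26 = 2 × 11 + 4
11 = 2 × 4 + 3
4 = 1 × 3 + 1
3 = 3 × 1 + 0
Continued fraction: [2; 1, 2, 2, 1, 3]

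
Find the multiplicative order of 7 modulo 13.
12

13 is prime, so ord(7) divides φ(13) = 12.
Divisors of 12: 1, 2, 3, 4, 6, 12.
Repeated squaring: 7^1 ≡ 7, 7^2 ≡ 10, 7^4 ≡ 9, 7^8 ≡ 3 (mod 13).
Test 7^d mod 13 for each divisor d in increasing order:
7^1 ≡ 7
7^2 ≡ 10
7^3 = 7^2·7^1 ≡ 5
7^4 ≡ 9
7^6 = 7^4·7^2 ≡ 12
7^12 = 7^8·7^4 ≡ 1  ← first divisor giving 1
The order is 12.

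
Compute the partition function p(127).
3913864295

p(n) counts ways to write n as a sum of positive integers (order ignored).
Euler's pentagonal recurrence: p(k) = p(k-1) + p(k-2) - p(k-5) - p(k-7) + p(k-12) + p(k-15) - ... (offsets j(3j∓1)/2, signs ++--, p(0)=1, p(<0)=0).
DP table for k = 0..126: p(0)=1, p(1)=1, p(2)=2, p(3)=3, p(4)=5, p(5)=7, p(6)=11, p(7)=15, p(8)=22, p(9)=30, p(10)=42, p(11)=56, p(12)=77, p(13)=101, p(14)=135, p(15)=176, p(16)=231, p(17)=297, p(18)=385, p(19)=490, p(20)=627, p(21)=792, p(22)=1002, p(23)=1255, p(24)=1575, p(25)=1958, p(26)=2436, p(27)=3010, p(28)=3718, p(29)=4565, p(30)=5604, p(31)=6842, p(32)=8349, p(33)=10143, p(34)=12310, p(35)=14883, p(36)=17977, p(37)=21637, p(38)=26015, p(39)=31185, p(40)=37338, p(41)=44583, p(42)=53174, p(43)=63261, p(44)=75175, p(45)=89134, p(46)=105558, p(47)=124754, p(48)=147273, p(49)=173525, p(50)=204226, p(51)=239943, p(52)=281589, p(53)=329931, p(54)=386155, p(55)=451276, p(56)=526823, p(57)=614154, p(58)=715220, p(59)=831820, p(60)=966467, p(61)=1121505, p(62)=1300156, p(63)=1505499, p(64)=1741630, p(65)=2012558, p(66)=2323520, p(67)=2679689, p(68)=3087735, p(69)=3554345, p(70)=4087968, p(71)=4697205, p(72)=5392783, p(73)=6185689, p(74)=7089500, p(75)=8118264, p(76)=9289091, p(77)=10619863, p(78)=12132164, p(79)=13848650, p(80)=15796476, p(81)=18004327, p(82)=20506255, p(83)=23338469, p(84)=26543660, p(85)=30167357, p(86)=34262962, p(87)=38887673, p(88)=44108109, p(89)=49995925, p(90)=56634173, p(91)=64112359, p(92)=72533807, p(93)=82010177, p(94)=92669720, p(95)=104651419, p(96)=118114304, p(97)=133230930, p(98)=150198136, p(99)=169229875, p(100)=190569292, p(101)=214481126, p(102)=241265379, p(103)=271248950, p(104)=304801365, p(105)=342325709, p(106)=384276336, p(107)=431149389, p(108)=483502844, p(109)=541946240, p(110)=607163746, p(111)=679903203, p(112)=761002156, p(113)=851376628, p(114)=952050665, p(115)=1064144451, p(116)=1188908248, p(117)=1327710076, p(118)=1482074143, p(119)=1653668665, p(120)=1844349560, p(121)=2056148051, p(122)=2291320912, p(123)=2552338241, p(124)=2841940500, p(125)=3163127352, p(126)=3519222692.
Final step: p(127) = p(126) + p(125) - p(122) - p(120) + p(115) + p(112) - p(105) - p(101) + p(92) + p(87) - p(76) - p(70) + p(57) + p(50) - p(35) - p(27) + p(10) + p(1)
= 3519222692 + 3163127352 - 2291320912 - 1844349560 + 1064144451 + 761002156 - 342325709 - 214481126 + 72533807 + 38887673 - 9289091 - 4087968 + 614154 + 204226 - 14883 - 3010 + 42 + 1
= 3913864295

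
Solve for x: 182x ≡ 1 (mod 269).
34

gcd(182, 269) = 1, so the inverse exists.
Extended Euclidean algorithm on (269, 182):
269 = 1 × 182 + 87  ⟹  87 = (1)·269 + (-1)·182
182 = 2 × 87 + 8  ⟹  8 = (-2)·269 + (3)·182
87 = 10 × 8 + 7  ⟹  7 = (21)·269 + (-31)·182
8 = 1 × 7 + 1  ⟹  1 = (-23)·269 + (34)·182
So (34)·182 ≡ 1 (mod 269), i.e. 182^(-1) ≡ 34 (mod 269).
Check: 182 × 34 = 6188 ≡ 1 (mod 269)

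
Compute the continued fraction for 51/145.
[0; 2, 1, 5, 2, 1, 2]

Euclidean algorithm steps:
51 = 0 × 145 + 51
145 = 2 × 51 + 43
51 = 1 × 43 + 8
43 = 5 × 8 + 3
8 = 2 × 3 + 2
3 = 1 × 2 + 1
2 = 2 × 1 + 0
Continued fraction: [0; 2, 1, 5, 2, 1, 2]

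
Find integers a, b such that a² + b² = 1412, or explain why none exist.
16² + 34² (a=16, b=34)

Factorization: 1412 = 2^2 × 353
By Fermat: n is sum of two squares iff every prime p ≡ 3 (mod 4) appears to even power.
All primes ≡ 3 (mod 4) appear to even power.
Search a = 0, 1, 2, … for 1412 - a² a perfect square: first hit at a = 16: 1412 - 256 = 1156 = 34².
1412 = 16² + 34² = 256 + 1156 ✓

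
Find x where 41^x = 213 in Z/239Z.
60

Baby-step giant-step with step n = ⌈√239⌉ = 16.
Baby steps 41^j mod 239 (j:value) for j=0..15: 0:1, 1:41, 2:8, 3:89, 4:64, 5:234, 6:34, 7:199, 8:33, 9:158, 10:25, 11:69, 12:200, 13:74, 14:166, 15:114.
Giant-step multiplier: 41^(-16) ≡ 41^(238-16) = 41^222 ≡ 124 (mod 239).
Giant steps γ_i = 213·124^i mod 239: γ_0=213, γ_1=122, γ_2=71, γ_3=200 (in table at j=12).
x = i·n + j = 3·16 + 12 = 60.
Check: 41^60 ≡ 213 (mod 239).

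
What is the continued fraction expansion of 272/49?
[5; 1, 1, 4, 2, 2]

Euclidean algorithm steps:
272 = 5 × 49 + 27
49 = 1 × 27 + 22
27 = 1 × 22 + 5
22 = 4 × 5 + 2
5 = 2 × 2 + 1
2 = 2 × 1 + 0
Continued fraction: [5; 1, 1, 4, 2, 2]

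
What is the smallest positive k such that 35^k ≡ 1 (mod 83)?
82

83 is prime, so ord(35) divides φ(83) = 82.
Divisors of 82: 1, 2, 41, 82.
Repeated squaring: 35^1 ≡ 35, 35^2 ≡ 63, 35^4 ≡ 68, 35^8 ≡ 59, 35^16 ≡ 78, 35^32 ≡ 25, 35^64 ≡ 44 (mod 83).
Test 35^d mod 83 for each divisor d in increasing order:
35^1 ≡ 35
35^2 ≡ 63
35^41 = 35^32·35^8·35^1 ≡ 82
35^82 = 35^64·35^16·35^2 ≡ 1  ← first divisor giving 1
The order is 82.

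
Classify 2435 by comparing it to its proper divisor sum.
deficient

Proper divisors of 2435: sum = 1 + 5 + 487 = 493
Since 493 < 2435, 2435 is deficient.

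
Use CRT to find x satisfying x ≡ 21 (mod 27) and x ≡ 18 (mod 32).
210

Using Chinese Remainder Theorem:
M = 27 × 32 = 864
M1 = 32, M2 = 27
y1 = 32^(-1) mod 27 = 11
y2 = 27^(-1) mod 32 = 19
x = (21×32×11 + 18×27×19) mod 864 = 210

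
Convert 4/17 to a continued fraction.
[0; 4, 4]

Euclidean algorithm steps:
4 = 0 × 17 + 4
17 = 4 × 4 + 1
4 = 4 × 1 + 0
Continued fraction: [0; 4, 4]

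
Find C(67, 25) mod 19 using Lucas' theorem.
3

Using Lucas' theorem:
Write n=67 and k=25 in base 19:
n in base 19: [3, 10]
k in base 19: [1, 6]
C(67,25) mod 19 = ∏ C(n_i, k_i) mod 19
Digit binomials (mod 19): C(3,1) = 3; C(10,6) = 210 ≡ 1
Product: 3 × 1 = 3 ≡ 3 (mod 19)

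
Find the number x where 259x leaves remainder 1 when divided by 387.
130

gcd(259, 387) = 1, so the inverse exists.
Extended Euclidean algorithm on (387, 259):
387 = 1 × 259 + 128  ⟹  128 = (1)·387 + (-1)·259
259 = 2 × 128 + 3  ⟹  3 = (-2)·387 + (3)·259
128 = 42 × 3 + 2  ⟹  2 = (85)·387 + (-127)·259
3 = 1 × 2 + 1  ⟹  1 = (-87)·387 + (130)·259
So (130)·259 ≡ 1 (mod 387), i.e. 259^(-1) ≡ 130 (mod 387).
Check: 259 × 130 = 33670 ≡ 1 (mod 387)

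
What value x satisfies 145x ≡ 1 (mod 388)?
289

gcd(145, 388) = 1, so the inverse exists.
Extended Euclidean algorithm on (388, 145):
388 = 2 × 145 + 98  ⟹  98 = (1)·388 + (-2)·145
145 = 1 × 98 + 47  ⟹  47 = (-1)·388 + (3)·145
98 = 2 × 47 + 4  ⟹  4 = (3)·388 + (-8)·145
47 = 11 × 4 + 3  ⟹  3 = (-34)·388 + (91)·145
4 = 1 × 3 + 1  ⟹  1 = (37)·388 + (-99)·145
So (-99)·145 ≡ 1 (mod 388), i.e. 145^(-1) ≡ -99 ≡ 289 (mod 388).
Check: 145 × 289 = 41905 ≡ 1 (mod 388)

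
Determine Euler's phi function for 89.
88

89 = 89
φ(n) = n × ∏(1 - 1/p) for each prime p dividing n
φ(89) = 89 × (1 - 1/89) = 88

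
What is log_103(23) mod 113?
47

Baby-step giant-step with step n = ⌈√113⌉ = 11.
Baby steps 103^j mod 113 (j:value) for j=0..10: 0:1, 1:103, 2:100, 3:17, 4:56, 5:5, 6:63, 7:48, 8:85, 9:54, 10:25.
Giant-step multiplier: 103^(-11) ≡ 103^(112-11) = 103^101 ≡ 80 (mod 113).
Giant steps γ_i = 23·80^i mod 113: γ_0=23, γ_1=32, γ_2=74, γ_3=44, γ_4=17 (in table at j=3).
x = i·n + j = 4·11 + 3 = 47.
Check: 103^47 ≡ 23 (mod 113).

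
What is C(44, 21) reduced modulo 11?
0

Using Lucas' theorem:
Write n=44 and k=21 in base 11:
n in base 11: [4, 0]
k in base 11: [1, 10]
C(44,21) mod 11 = ∏ C(n_i, k_i) mod 11
Digit binomials (mod 11): C(4,1) = 4; C(0,10) = 0 (k_i > n_i)
Product: 4 × 0 = 0 ≡ 0 (mod 11)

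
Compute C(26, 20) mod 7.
0

Using Lucas' theorem:
Write n=26 and k=20 in base 7:
n in base 7: [3, 5]
k in base 7: [2, 6]
C(26,20) mod 7 = ∏ C(n_i, k_i) mod 7
Digit binomials (mod 7): C(3,2) = 3; C(5,6) = 0 (k_i > n_i)
Product: 3 × 0 = 0 ≡ 0 (mod 7)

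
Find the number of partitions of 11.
56

p(n) counts ways to write n as a sum of positive integers (order ignored).
Euler's pentagonal recurrence: p(k) = p(k-1) + p(k-2) - p(k-5) - p(k-7) + p(k-12) + p(k-15) - ... (offsets j(3j∓1)/2, signs ++--, p(0)=1, p(<0)=0).
DP table for k = 0..10: p(0)=1, p(1)=1, p(2)=2, p(3)=3, p(4)=5, p(5)=7, p(6)=11, p(7)=15, p(8)=22, p(9)=30, p(10)=42.
Final step: p(11) = p(10) + p(9) - p(6) - p(4)
= 42 + 30 - 11 - 5
= 56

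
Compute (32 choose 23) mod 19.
12

Using Lucas' theorem:
Write n=32 and k=23 in base 19:
n in base 19: [1, 13]
k in base 19: [1, 4]
C(32,23) mod 19 = ∏ C(n_i, k_i) mod 19
Digit binomials (mod 19): C(1,1) = 1; C(13,4) = 715 ≡ 12
Product: 1 × 12 = 12 ≡ 12 (mod 19)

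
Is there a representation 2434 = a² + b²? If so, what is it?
15² + 47² (a=15, b=47)

Factorization: 2434 = 2 × 1217
By Fermat: n is sum of two squares iff every prime p ≡ 3 (mod 4) appears to even power.
All primes ≡ 3 (mod 4) appear to even power.
Search a = 0, 1, 2, … for 2434 - a² a perfect square: first hit at a = 15: 2434 - 225 = 2209 = 47².
2434 = 15² + 47² = 225 + 2209 ✓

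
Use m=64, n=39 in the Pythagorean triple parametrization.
(2575, 4992, 5617)

Euclid's formula: a = m² - n², b = 2mn, c = m² + n²
m = 64, n = 39
a = 64² - 39² = 4096 - 1521 = 2575
b = 2 × 64 × 39 = 4992
c = 64² + 39² = 4096 + 1521 = 5617
Verification: 2575² + 4992² = 6630625 + 24920064 = 31550689 = 5617² ✓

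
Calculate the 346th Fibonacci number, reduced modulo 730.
13

Matrix identity: Q^n = [[F_(n+1), F_n], [F_n, F_(n-1)]] with Q = [[1,1],[1,0]].
n = 346 = 101011010₂. Square-and-multiply, entries mod 730:
Q^1 = [[1,1],[1,0]]
Q^2 = (Q^1)² = [[2,1],[1,1]]
Q^5 = (Q^2)²·Q = [[8,5],[5,3]]
Q^10 = (Q^5)² = [[89,55],[55,34]]
Q^21 = (Q^10)²·Q = [[191,726],[726,195]]
Q^43 = (Q^21)²·Q = [[643,727],[727,646]]
Q^86 = (Q^43)² = [[278,513],[513,495]]
Q^173 = (Q^86)²·Q = [[432,273],[273,159]]
Q^346 = (Q^173)² = [[543,13],[13,530]]
F_346 mod 730 = Q^346[0][1] = 13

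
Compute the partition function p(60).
966467

p(n) counts ways to write n as a sum of positive integers (order ignored).
Euler's pentagonal recurrence: p(k) = p(k-1) + p(k-2) - p(k-5) - p(k-7) + p(k-12) + p(k-15) - ... (offsets j(3j∓1)/2, signs ++--, p(0)=1, p(<0)=0).
DP table for k = 0..59: p(0)=1, p(1)=1, p(2)=2, p(3)=3, p(4)=5, p(5)=7, p(6)=11, p(7)=15, p(8)=22, p(9)=30, p(10)=42, p(11)=56, p(12)=77, p(13)=101, p(14)=135, p(15)=176, p(16)=231, p(17)=297, p(18)=385, p(19)=490, p(20)=627, p(21)=792, p(22)=1002, p(23)=1255, p(24)=1575, p(25)=1958, p(26)=2436, p(27)=3010, p(28)=3718, p(29)=4565, p(30)=5604, p(31)=6842, p(32)=8349, p(33)=10143, p(34)=12310, p(35)=14883, p(36)=17977, p(37)=21637, p(38)=26015, p(39)=31185, p(40)=37338, p(41)=44583, p(42)=53174, p(43)=63261, p(44)=75175, p(45)=89134, p(46)=105558, p(47)=124754, p(48)=147273, p(49)=173525, p(50)=204226, p(51)=239943, p(52)=281589, p(53)=329931, p(54)=386155, p(55)=451276, p(56)=526823, p(57)=614154, p(58)=715220, p(59)=831820.
Final step: p(60) = p(59) + p(58) - p(55) - p(53) + p(48) + p(45) - p(38) - p(34) + p(25) + p(20) - p(9) - p(3)
= 831820 + 715220 - 451276 - 329931 + 147273 + 89134 - 26015 - 12310 + 1958 + 627 - 30 - 3
= 966467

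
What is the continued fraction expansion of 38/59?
[0; 1, 1, 1, 4, 4]

Euclidean algorithm steps:
38 = 0 × 59 + 38
59 = 1 × 38 + 21
38 = 1 × 21 + 17
21 = 1 × 17 + 4
17 = 4 × 4 + 1
4 = 4 × 1 + 0
Continued fraction: [0; 1, 1, 1, 4, 4]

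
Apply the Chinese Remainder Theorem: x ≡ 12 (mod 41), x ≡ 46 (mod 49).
340

Using Chinese Remainder Theorem:
M = 41 × 49 = 2009
M1 = 49, M2 = 41
y1 = 49^(-1) mod 41 = 36
y2 = 41^(-1) mod 49 = 6
x = (12×49×36 + 46×41×6) mod 2009 = 340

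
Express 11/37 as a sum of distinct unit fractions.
1/4 + 1/22 + 1/543 + 1/884004

Greedy algorithm:
11/37: ceiling(37/11) = 4, use 1/4
7/148: ceiling(148/7) = 22, use 1/22
3/1628: ceiling(1628/3) = 543, use 1/543
1/884004: ceiling(884004/1) = 884004, use 1/884004
Result: 11/37 = 1/4 + 1/22 + 1/543 + 1/884004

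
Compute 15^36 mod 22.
15

Repeated squaring. Binary of 36 = 100100.
15^1 ≡ 15 (mod 22); 15^2 ≡ 5 (mod 22); 15^4 ≡ 3 (mod 22); 15^8 ≡ 9 (mod 22); 15^16 ≡ 15 (mod 22); 15^32 ≡ 5 (mod 22)
15^36 = 15^4 × 15^32 ≡ 15 (mod 22)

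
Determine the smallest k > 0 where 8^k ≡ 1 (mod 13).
4

13 is prime, so ord(8) divides φ(13) = 12.
Divisors of 12: 1, 2, 3, 4, 6, 12.
Repeated squaring: 8^1 ≡ 8, 8^2 ≡ 12, 8^4 ≡ 1, 8^8 ≡ 1 (mod 13).
Test 8^d mod 13 for each divisor d in increasing order:
8^1 ≡ 8
8^2 ≡ 12
8^3 = 8^2·8^1 ≡ 5
8^4 ≡ 1  ← first divisor giving 1
The order is 4.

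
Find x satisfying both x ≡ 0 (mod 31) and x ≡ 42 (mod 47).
465

Using Chinese Remainder Theorem:
M = 31 × 47 = 1457
M1 = 47, M2 = 31
y1 = 47^(-1) mod 31 = 2
y2 = 31^(-1) mod 47 = 44
x = (0×47×2 + 42×31×44) mod 1457 = 465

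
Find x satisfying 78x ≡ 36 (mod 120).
x ≡ 2 (mod 20)

gcd(78, 120) = 6, which divides 36, so solutions exist.
Divide through by 6: 13x ≡ 6 (mod 20).
Find 13^(-1) mod 20 by the extended Euclidean algorithm:
20 = 1 × 13 + 7  ⟹  7 = (1)·20 + (-1)·13
13 = 1 × 7 + 6  ⟹  6 = (-1)·20 + (2)·13
7 = 1 × 6 + 1  ⟹  1 = (2)·20 + (-3)·13
So (-3)·13 ≡ 1 (mod 20), i.e. 13^(-1) ≡ -3 ≡ 17 (mod 20).
x ≡ 17 × 6 = 102 ≡ 2 (mod 20).
Check: 78 × 2 = 156 ≡ 36 (mod 120).
x ≡ 2 (mod 20), giving 6 solutions mod 120.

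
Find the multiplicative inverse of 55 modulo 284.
31

gcd(55, 284) = 1, so the inverse exists.
Extended Euclidean algorithm on (284, 55):
284 = 5 × 55 + 9  ⟹  9 = (1)·284 + (-5)·55
55 = 6 × 9 + 1  ⟹  1 = (-6)·284 + (31)·55
So (31)·55 ≡ 1 (mod 284), i.e. 55^(-1) ≡ 31 (mod 284).
Check: 55 × 31 = 1705 ≡ 1 (mod 284)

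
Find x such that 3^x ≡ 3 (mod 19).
1

Baby-step giant-step with step n = ⌈√19⌉ = 5.
Baby steps 3^j mod 19 (j:value) for j=0..4: 0:1, 1:3, 2:9, 3:8, 4:5.
h = 3 is already in the table at j=1, so x = 1.
Check: 3^1 ≡ 3 (mod 19).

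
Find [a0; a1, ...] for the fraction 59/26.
[2; 3, 1, 2, 2]

Euclidean algorithm steps:
59 = 2 × 26 + 7
26 = 3 × 7 + 5
7 = 1 × 5 + 2
5 = 2 × 2 + 1
2 = 2 × 1 + 0
Continued fraction: [2; 3, 1, 2, 2]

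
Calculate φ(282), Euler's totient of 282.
92

282 = 2 × 3 × 47
φ(n) = n × ∏(1 - 1/p) for each prime p dividing n
φ(282) = 282 × (1 - 1/2) × (1 - 1/3) × (1 - 1/47) = 92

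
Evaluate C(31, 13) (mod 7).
0

Using Lucas' theorem:
Write n=31 and k=13 in base 7:
n in base 7: [4, 3]
k in base 7: [1, 6]
C(31,13) mod 7 = ∏ C(n_i, k_i) mod 7
Digit binomials (mod 7): C(4,1) = 4; C(3,6) = 0 (k_i > n_i)
Product: 4 × 0 = 0 ≡ 0 (mod 7)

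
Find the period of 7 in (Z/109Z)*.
27

109 is prime, so ord(7) divides φ(109) = 108.
Divisors of 108: 1, 2, 3, 4, 6, 9, 12, 18, 27, 36, 54, 108.
Repeated squaring: 7^1 ≡ 7, 7^2 ≡ 49, 7^4 ≡ 3, 7^8 ≡ 9, 7^16 ≡ 81, 7^32 ≡ 21, 7^64 ≡ 5 (mod 109).
Test 7^d mod 109 for each divisor d in increasing order:
7^1 ≡ 7
7^2 ≡ 49
7^3 = 7^2·7^1 ≡ 16
7^4 ≡ 3
7^6 = 7^4·7^2 ≡ 38
7^9 = 7^8·7^1 ≡ 63
7^12 = 7^8·7^4 ≡ 27
7^18 = 7^16·7^2 ≡ 45
7^27 = 7^16·7^8·7^2·7^1 ≡ 1  ← first divisor giving 1
The order is 27.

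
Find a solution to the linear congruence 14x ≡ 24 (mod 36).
x ≡ 12 (mod 18)

gcd(14, 36) = 2, which divides 24, so solutions exist.
Divide through by 2: 7x ≡ 12 (mod 18).
Find 7^(-1) mod 18 by the extended Euclidean algorithm:
18 = 2 × 7 + 4  ⟹  4 = (1)·18 + (-2)·7
7 = 1 × 4 + 3  ⟹  3 = (-1)·18 + (3)·7
4 = 1 × 3 + 1  ⟹  1 = (2)·18 + (-5)·7
So (-5)·7 ≡ 1 (mod 18), i.e. 7^(-1) ≡ -5 ≡ 13 (mod 18).
x ≡ 13 × 12 = 156 ≡ 12 (mod 18).
Check: 14 × 12 = 168 ≡ 24 (mod 36).
x ≡ 12 (mod 18), giving 2 solutions mod 36.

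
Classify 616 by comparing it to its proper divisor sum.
abundant

Proper divisors of 616: sum = 1 + 2 + 4 + 7 + 8 + 11 + 14 + 22 + 28 + 44 + 56 + 77 + 88 + 154 + 308 = 824
Since 824 > 616, 616 is abundant.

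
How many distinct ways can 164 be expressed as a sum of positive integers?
156919475295

p(n) counts ways to write n as a sum of positive integers (order ignored).
Euler's pentagonal recurrence: p(k) = p(k-1) + p(k-2) - p(k-5) - p(k-7) + p(k-12) + p(k-15) - ... (offsets j(3j∓1)/2, signs ++--, p(0)=1, p(<0)=0).
DP table for k = 0..163: p(0)=1, p(1)=1, p(2)=2, p(3)=3, p(4)=5, p(5)=7, p(6)=11, p(7)=15, p(8)=22, p(9)=30, p(10)=42, p(11)=56, p(12)=77, p(13)=101, p(14)=135, p(15)=176, p(16)=231, p(17)=297, p(18)=385, p(19)=490, p(20)=627, p(21)=792, p(22)=1002, p(23)=1255, p(24)=1575, p(25)=1958, p(26)=2436, p(27)=3010, p(28)=3718, p(29)=4565, p(30)=5604, p(31)=6842, p(32)=8349, p(33)=10143, p(34)=12310, p(35)=14883, p(36)=17977, p(37)=21637, p(38)=26015, p(39)=31185, p(40)=37338, p(41)=44583, p(42)=53174, p(43)=63261, p(44)=75175, p(45)=89134, p(46)=105558, p(47)=124754, p(48)=147273, p(49)=173525, p(50)=204226, p(51)=239943, p(52)=281589, p(53)=329931, p(54)=386155, p(55)=451276, p(56)=526823, p(57)=614154, p(58)=715220, p(59)=831820, p(60)=966467, p(61)=1121505, p(62)=1300156, p(63)=1505499, p(64)=1741630, p(65)=2012558, p(66)=2323520, p(67)=2679689, p(68)=3087735, p(69)=3554345, p(70)=4087968, p(71)=4697205, p(72)=5392783, p(73)=6185689, p(74)=7089500, p(75)=8118264, p(76)=9289091, p(77)=10619863, p(78)=12132164, p(79)=13848650, p(80)=15796476, p(81)=18004327, p(82)=20506255, p(83)=23338469, p(84)=26543660, p(85)=30167357, p(86)=34262962, p(87)=38887673, p(88)=44108109, p(89)=49995925, p(90)=56634173, p(91)=64112359, p(92)=72533807, p(93)=82010177, p(94)=92669720, p(95)=104651419, p(96)=118114304, p(97)=133230930, p(98)=150198136, p(99)=169229875, p(100)=190569292, p(101)=214481126, p(102)=241265379, p(103)=271248950, p(104)=304801365, p(105)=342325709, p(106)=384276336, p(107)=431149389, p(108)=483502844, p(109)=541946240, p(110)=607163746, p(111)=679903203, p(112)=761002156, p(113)=851376628, p(114)=952050665, p(115)=1064144451, p(116)=1188908248, p(117)=1327710076, p(118)=1482074143, p(119)=1653668665, p(120)=1844349560, p(121)=2056148051, p(122)=2291320912, p(123)=2552338241, p(124)=2841940500, p(125)=3163127352, p(126)=3519222692, p(127)=3913864295, p(128)=4351078600, p(129)=4835271870, p(130)=5371315400, p(131)=5964539504, p(132)=6620830889, p(133)=7346629512, p(134)=8149040695, p(135)=9035836076, p(136)=10015581680, p(137)=11097645016, p(138)=12292341831, p(139)=13610949895, p(140)=15065878135, p(141)=16670689208, p(142)=18440293320, p(143)=20390982757, p(144)=22540654445, p(145)=24908858009, p(146)=27517052599, p(147)=30388671978, p(148)=33549419497, p(149)=37027355200, p(150)=40853235313, p(151)=45060624582, p(152)=49686288421, p(153)=54770336324, p(154)=60356673280, p(155)=66493182097, p(156)=73232243759, p(157)=80630964769, p(158)=88751778802, p(159)=97662728555, p(160)=107438159466, p(161)=118159068427, p(162)=129913904637, p(163)=142798995930.
Final step: p(164) = p(163) + p(162) - p(159) - p(157) + p(152) + p(149) - p(142) - p(138) + p(129) + p(124) - p(113) - p(107) + p(94) + p(87) - p(72) - p(64) + p(47) + p(38) - p(19) - p(9)
= 142798995930 + 129913904637 - 97662728555 - 80630964769 + 49686288421 + 37027355200 - 18440293320 - 12292341831 + 4835271870 + 2841940500 - 851376628 - 431149389 + 92669720 + 38887673 - 5392783 - 1741630 + 124754 + 26015 - 490 - 30
= 156919475295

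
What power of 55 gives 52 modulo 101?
64

Baby-step giant-step with step n = ⌈√101⌉ = 11.
Baby steps 55^j mod 101 (j:value) for j=0..10: 0:1, 1:55, 2:96, 3:28, 4:25, 5:62, 6:77, 7:94, 8:19, 9:35, 10:6.
Giant-step multiplier: 55^(-11) ≡ 55^(100-11) = 55^89 ≡ 15 (mod 101).
Giant steps γ_i = 52·15^i mod 101: γ_0=52, γ_1=73, γ_2=85, γ_3=63, γ_4=36, γ_5=35 (in table at j=9).
x = i·n + j = 5·11 + 9 = 64.
Check: 55^64 ≡ 52 (mod 101).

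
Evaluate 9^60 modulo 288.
225

Repeated squaring. Binary of 60 = 111100.
9^1 ≡ 9 (mod 288); 9^2 ≡ 81 (mod 288); 9^4 ≡ 225 (mod 288); 9^8 ≡ 225 (mod 288); 9^16 ≡ 225 (mod 288); 9^32 ≡ 225 (mod 288)
9^60 = 9^4 × 9^8 × 9^16 × 9^32 ≡ 225 (mod 288)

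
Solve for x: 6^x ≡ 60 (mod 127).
124

Baby-step giant-step with step n = ⌈√127⌉ = 12.
Baby steps 6^j mod 127 (j:value) for j=0..11: 0:1, 1:6, 2:36, 3:89, 4:26, 5:29, 6:47, 7:28, 8:41, 9:119, 10:79, 11:93.
Giant-step multiplier: 6^(-12) ≡ 6^(126-12) = 6^114 ≡ 94 (mod 127).
Giant steps γ_i = 60·94^i mod 127: γ_0=60, γ_1=52, γ_2=62, γ_3=113, γ_4=81, γ_5=121, γ_6=71, γ_7=70, γ_8=103, γ_9=30, γ_10=26 (in table at j=4).
x = i·n + j = 10·12 + 4 = 124.
Check: 6^124 ≡ 60 (mod 127).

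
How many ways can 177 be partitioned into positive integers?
522115831195

p(n) counts ways to write n as a sum of positive integers (order ignored).
Euler's pentagonal recurrence: p(k) = p(k-1) + p(k-2) - p(k-5) - p(k-7) + p(k-12) + p(k-15) - ... (offsets j(3j∓1)/2, signs ++--, p(0)=1, p(<0)=0).
DP table for k = 0..176: p(0)=1, p(1)=1, p(2)=2, p(3)=3, p(4)=5, p(5)=7, p(6)=11, p(7)=15, p(8)=22, p(9)=30, p(10)=42, p(11)=56, p(12)=77, p(13)=101, p(14)=135, p(15)=176, p(16)=231, p(17)=297, p(18)=385, p(19)=490, p(20)=627, p(21)=792, p(22)=1002, p(23)=1255, p(24)=1575, p(25)=1958, p(26)=2436, p(27)=3010, p(28)=3718, p(29)=4565, p(30)=5604, p(31)=6842, p(32)=8349, p(33)=10143, p(34)=12310, p(35)=14883, p(36)=17977, p(37)=21637, p(38)=26015, p(39)=31185, p(40)=37338, p(41)=44583, p(42)=53174, p(43)=63261, p(44)=75175, p(45)=89134, p(46)=105558, p(47)=124754, p(48)=147273, p(49)=173525, p(50)=204226, p(51)=239943, p(52)=281589, p(53)=329931, p(54)=386155, p(55)=451276, p(56)=526823, p(57)=614154, p(58)=715220, p(59)=831820, p(60)=966467, p(61)=1121505, p(62)=1300156, p(63)=1505499, p(64)=1741630, p(65)=2012558, p(66)=2323520, p(67)=2679689, p(68)=3087735, p(69)=3554345, p(70)=4087968, p(71)=4697205, p(72)=5392783, p(73)=6185689, p(74)=7089500, p(75)=8118264, p(76)=9289091, p(77)=10619863, p(78)=12132164, p(79)=13848650, p(80)=15796476, p(81)=18004327, p(82)=20506255, p(83)=23338469, p(84)=26543660, p(85)=30167357, p(86)=34262962, p(87)=38887673, p(88)=44108109, p(89)=49995925, p(90)=56634173, p(91)=64112359, p(92)=72533807, p(93)=82010177, p(94)=92669720, p(95)=104651419, p(96)=118114304, p(97)=133230930, p(98)=150198136, p(99)=169229875, p(100)=190569292, p(101)=214481126, p(102)=241265379, p(103)=271248950, p(104)=304801365, p(105)=342325709, p(106)=384276336, p(107)=431149389, p(108)=483502844, p(109)=541946240, p(110)=607163746, p(111)=679903203, p(112)=761002156, p(113)=851376628, p(114)=952050665, p(115)=1064144451, p(116)=1188908248, p(117)=1327710076, p(118)=1482074143, p(119)=1653668665, p(120)=1844349560, p(121)=2056148051, p(122)=2291320912, p(123)=2552338241, p(124)=2841940500, p(125)=3163127352, p(126)=3519222692, p(127)=3913864295, p(128)=4351078600, p(129)=4835271870, p(130)=5371315400, p(131)=5964539504, p(132)=6620830889, p(133)=7346629512, p(134)=8149040695, p(135)=9035836076, p(136)=10015581680, p(137)=11097645016, p(138)=12292341831, p(139)=13610949895, p(140)=15065878135, p(141)=16670689208, p(142)=18440293320, p(143)=20390982757, p(144)=22540654445, p(145)=24908858009, p(146)=27517052599, p(147)=30388671978, p(148)=33549419497, p(149)=37027355200, p(150)=40853235313, p(151)=45060624582, p(152)=49686288421, p(153)=54770336324, p(154)=60356673280, p(155)=66493182097, p(156)=73232243759, p(157)=80630964769, p(158)=88751778802, p(159)=97662728555, p(160)=107438159466, p(161)=118159068427, p(162)=129913904637, p(163)=142798995930, p(164)=156919475295, p(165)=172389800255, p(166)=189334822579, p(167)=207890420102, p(168)=228204732751, p(169)=250438925115, p(170)=274768617130, p(171)=301384802048, p(172)=330495499613, p(173)=362326859895, p(174)=397125074750, p(175)=435157697830, p(176)=476715857290.
Final step: p(177) = p(176) + p(175) - p(172) - p(170) + p(165) + p(162) - p(155) - p(151) + p(142) + p(137) - p(126) - p(120) + p(107) + p(100) - p(85) - p(77) + p(60) + p(51) - p(32) - p(22) + p(1)
= 476715857290 + 435157697830 - 330495499613 - 274768617130 + 172389800255 + 129913904637 - 66493182097 - 45060624582 + 18440293320 + 11097645016 - 3519222692 - 1844349560 + 431149389 + 190569292 - 30167357 - 10619863 + 966467 + 239943 - 8349 - 1002 + 1
= 522115831195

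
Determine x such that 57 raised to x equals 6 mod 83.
33

Baby-step giant-step with step n = ⌈√83⌉ = 10.
Baby steps 57^j mod 83 (j:value) for j=0..9: 0:1, 1:57, 2:12, 3:20, 4:61, 5:74, 6:68, 7:58, 8:69, 9:32.
Giant-step multiplier: 57^(-10) ≡ 57^(82-10) = 57^72 ≡ 41 (mod 83).
Giant steps γ_i = 6·41^i mod 83: γ_0=6, γ_1=80, γ_2=43, γ_3=20 (in table at j=3).
x = i·n + j = 3·10 + 3 = 33.
Check: 57^33 ≡ 6 (mod 83).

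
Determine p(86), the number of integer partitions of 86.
34262962

p(n) counts ways to write n as a sum of positive integers (order ignored).
Euler's pentagonal recurrence: p(k) = p(k-1) + p(k-2) - p(k-5) - p(k-7) + p(k-12) + p(k-15) - ... (offsets j(3j∓1)/2, signs ++--, p(0)=1, p(<0)=0).
DP table for k = 0..85: p(0)=1, p(1)=1, p(2)=2, p(3)=3, p(4)=5, p(5)=7, p(6)=11, p(7)=15, p(8)=22, p(9)=30, p(10)=42, p(11)=56, p(12)=77, p(13)=101, p(14)=135, p(15)=176, p(16)=231, p(17)=297, p(18)=385, p(19)=490, p(20)=627, p(21)=792, p(22)=1002, p(23)=1255, p(24)=1575, p(25)=1958, p(26)=2436, p(27)=3010, p(28)=3718, p(29)=4565, p(30)=5604, p(31)=6842, p(32)=8349, p(33)=10143, p(34)=12310, p(35)=14883, p(36)=17977, p(37)=21637, p(38)=26015, p(39)=31185, p(40)=37338, p(41)=44583, p(42)=53174, p(43)=63261, p(44)=75175, p(45)=89134, p(46)=105558, p(47)=124754, p(48)=147273, p(49)=173525, p(50)=204226, p(51)=239943, p(52)=281589, p(53)=329931, p(54)=386155, p(55)=451276, p(56)=526823, p(57)=614154, p(58)=715220, p(59)=831820, p(60)=966467, p(61)=1121505, p(62)=1300156, p(63)=1505499, p(64)=1741630, p(65)=2012558, p(66)=2323520, p(67)=2679689, p(68)=3087735, p(69)=3554345, p(70)=4087968, p(71)=4697205, p(72)=5392783, p(73)=6185689, p(74)=7089500, p(75)=8118264, p(76)=9289091, p(77)=10619863, p(78)=12132164, p(79)=13848650, p(80)=15796476, p(81)=18004327, p(82)=20506255, p(83)=23338469, p(84)=26543660, p(85)=30167357.
Final step: p(86) = p(85) + p(84) - p(81) - p(79) + p(74) + p(71) - p(64) - p(60) + p(51) + p(46) - p(35) - p(29) + p(16) + p(9)
= 30167357 + 26543660 - 18004327 - 13848650 + 7089500 + 4697205 - 1741630 - 966467 + 239943 + 105558 - 14883 - 4565 + 231 + 30
= 34262962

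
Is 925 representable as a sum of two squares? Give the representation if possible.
5² + 30² (a=5, b=30)

Factorization: 925 = 5^2 × 37
By Fermat: n is sum of two squares iff every prime p ≡ 3 (mod 4) appears to even power.
All primes ≡ 3 (mod 4) appear to even power.
Search a = 0, 1, 2, … for 925 - a² a perfect square: first hit at a = 5: 925 - 25 = 900 = 30².
925 = 5² + 30² = 25 + 900 ✓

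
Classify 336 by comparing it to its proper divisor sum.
abundant

Proper divisors of 336: sum = 1 + 2 + 3 + 4 + 6 + 7 + 8 + 12 + ... + 56 + 84 + 112 + 168 (19 divisors) = 656
Since 656 > 336, 336 is abundant.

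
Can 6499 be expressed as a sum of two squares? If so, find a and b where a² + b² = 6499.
Not possible

Factorization: 6499 = 67 × 97
By Fermat: n is sum of two squares iff every prime p ≡ 3 (mod 4) appears to even power.
Prime(s) ≡ 3 (mod 4) with odd exponent: [(67, 1)]
Therefore 6499 cannot be expressed as a² + b².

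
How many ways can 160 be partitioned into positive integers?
107438159466

p(n) counts ways to write n as a sum of positive integers (order ignored).
Euler's pentagonal recurrence: p(k) = p(k-1) + p(k-2) - p(k-5) - p(k-7) + p(k-12) + p(k-15) - ... (offsets j(3j∓1)/2, signs ++--, p(0)=1, p(<0)=0).
DP table for k = 0..159: p(0)=1, p(1)=1, p(2)=2, p(3)=3, p(4)=5, p(5)=7, p(6)=11, p(7)=15, p(8)=22, p(9)=30, p(10)=42, p(11)=56, p(12)=77, p(13)=101, p(14)=135, p(15)=176, p(16)=231, p(17)=297, p(18)=385, p(19)=490, p(20)=627, p(21)=792, p(22)=1002, p(23)=1255, p(24)=1575, p(25)=1958, p(26)=2436, p(27)=3010, p(28)=3718, p(29)=4565, p(30)=5604, p(31)=6842, p(32)=8349, p(33)=10143, p(34)=12310, p(35)=14883, p(36)=17977, p(37)=21637, p(38)=26015, p(39)=31185, p(40)=37338, p(41)=44583, p(42)=53174, p(43)=63261, p(44)=75175, p(45)=89134, p(46)=105558, p(47)=124754, p(48)=147273, p(49)=173525, p(50)=204226, p(51)=239943, p(52)=281589, p(53)=329931, p(54)=386155, p(55)=451276, p(56)=526823, p(57)=614154, p(58)=715220, p(59)=831820, p(60)=966467, p(61)=1121505, p(62)=1300156, p(63)=1505499, p(64)=1741630, p(65)=2012558, p(66)=2323520, p(67)=2679689, p(68)=3087735, p(69)=3554345, p(70)=4087968, p(71)=4697205, p(72)=5392783, p(73)=6185689, p(74)=7089500, p(75)=8118264, p(76)=9289091, p(77)=10619863, p(78)=12132164, p(79)=13848650, p(80)=15796476, p(81)=18004327, p(82)=20506255, p(83)=23338469, p(84)=26543660, p(85)=30167357, p(86)=34262962, p(87)=38887673, p(88)=44108109, p(89)=49995925, p(90)=56634173, p(91)=64112359, p(92)=72533807, p(93)=82010177, p(94)=92669720, p(95)=104651419, p(96)=118114304, p(97)=133230930, p(98)=150198136, p(99)=169229875, p(100)=190569292, p(101)=214481126, p(102)=241265379, p(103)=271248950, p(104)=304801365, p(105)=342325709, p(106)=384276336, p(107)=431149389, p(108)=483502844, p(109)=541946240, p(110)=607163746, p(111)=679903203, p(112)=761002156, p(113)=851376628, p(114)=952050665, p(115)=1064144451, p(116)=1188908248, p(117)=1327710076, p(118)=1482074143, p(119)=1653668665, p(120)=1844349560, p(121)=2056148051, p(122)=2291320912, p(123)=2552338241, p(124)=2841940500, p(125)=3163127352, p(126)=3519222692, p(127)=3913864295, p(128)=4351078600, p(129)=4835271870, p(130)=5371315400, p(131)=5964539504, p(132)=6620830889, p(133)=7346629512, p(134)=8149040695, p(135)=9035836076, p(136)=10015581680, p(137)=11097645016, p(138)=12292341831, p(139)=13610949895, p(140)=15065878135, p(141)=16670689208, p(142)=18440293320, p(143)=20390982757, p(144)=22540654445, p(145)=24908858009, p(146)=27517052599, p(147)=30388671978, p(148)=33549419497, p(149)=37027355200, p(150)=40853235313, p(151)=45060624582, p(152)=49686288421, p(153)=54770336324, p(154)=60356673280, p(155)=66493182097, p(156)=73232243759, p(157)=80630964769, p(158)=88751778802, p(159)=97662728555.
Final step: p(160) = p(159) + p(158) - p(155) - p(153) + p(148) + p(145) - p(138) - p(134) + p(125) + p(120) - p(109) - p(103) + p(90) + p(83) - p(68) - p(60) + p(43) + p(34) - p(15) - p(5)
= 97662728555 + 88751778802 - 66493182097 - 54770336324 + 33549419497 + 24908858009 - 12292341831 - 8149040695 + 3163127352 + 1844349560 - 541946240 - 271248950 + 56634173 + 23338469 - 3087735 - 966467 + 63261 + 12310 - 176 - 7
= 107438159466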